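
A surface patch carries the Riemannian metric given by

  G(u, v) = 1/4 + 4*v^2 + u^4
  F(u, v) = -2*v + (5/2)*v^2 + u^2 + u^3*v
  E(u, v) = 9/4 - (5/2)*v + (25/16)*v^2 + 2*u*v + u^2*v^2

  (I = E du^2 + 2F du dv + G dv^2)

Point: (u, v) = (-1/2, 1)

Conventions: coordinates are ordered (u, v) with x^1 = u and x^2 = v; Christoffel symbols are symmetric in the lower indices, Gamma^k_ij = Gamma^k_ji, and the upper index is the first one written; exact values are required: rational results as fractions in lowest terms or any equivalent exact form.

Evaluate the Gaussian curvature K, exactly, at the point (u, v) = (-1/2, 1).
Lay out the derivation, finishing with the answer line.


E = 9/16, F = 5/8, G = 69/16, EG - F^2 = 521/256 at the point
E_u = 1, E_v = 1/8, F_u = -1/4, F_v = 23/8, G_u = -1/2, G_v = 8
E_vv = 29/8, F_uv = 3/4, G_uu = 3
Using the Brioschi determinant formula for K from the metric derivatives:
M1 = [[-E_vv/2 + F_uv - G_uu/2, E_u/2, F_u - E_v/2], [F_v - G_u/2, E, F], [G_v/2, F, G]] = [[-41/16, 1/2, -5/16], [25/8, 9/16, 5/8], [4, 5/8, 69/16]]; det M1 = -43461/4096
M2 = [[0, E_v/2, G_u/2], [E_v/2, E, F], [G_u/2, F, G]] = [[0, 1/16, -1/4], [1/16, 9/16, 5/8], [-1/4, 5/8, 69/16]]; det M2 = -293/4096
det M1 - det M2 = -1349/128; K = -1349/128 / (521/256)^2 = -690688/271441

Answer: K = -690688/271441


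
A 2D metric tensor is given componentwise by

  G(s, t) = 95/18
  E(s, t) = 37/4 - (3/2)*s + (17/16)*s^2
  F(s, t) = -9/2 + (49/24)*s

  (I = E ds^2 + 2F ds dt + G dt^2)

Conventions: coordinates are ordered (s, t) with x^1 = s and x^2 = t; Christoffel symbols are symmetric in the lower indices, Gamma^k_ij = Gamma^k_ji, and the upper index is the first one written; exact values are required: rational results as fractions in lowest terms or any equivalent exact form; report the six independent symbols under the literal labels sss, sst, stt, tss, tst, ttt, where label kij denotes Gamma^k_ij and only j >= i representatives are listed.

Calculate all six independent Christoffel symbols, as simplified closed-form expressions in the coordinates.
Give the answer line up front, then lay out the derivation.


Answer: Gamma_sss = (829*s + 3012)/(829*s^2 + 6024*s + 16456), Gamma_sst = 0, Gamma_stt = 0, Gamma_tss = (1872*s + 8934)/(829*s^2 + 6024*s + 16456), Gamma_tst = 0, Gamma_ttt = 0

E = 37/4 - (3/2)*s + (17/16)*s^2; F = -9/2 + (49/24)*s; G = 95/18
Gamma^k_ij = (1/2) g^{kl} (d_i g_jl + d_j g_il - d_l g_ij), with g^inv = (1/(EG-F^2)) [[G, -F], [-F, E]]
first partials: E_s = -3/2 + (17/8)*s, E_t = 0, F_s = 49/24, F_t = 0, G_s = 0, G_t = 0
D = EG - F^2 = 2057/72 + (251/24)*s + (829/576)*s^2
expanded: Gamma^s_ss = (G E_s - 2F F_s + F E_t)/(2D), Gamma^s_st = (G E_t - F G_s)/(2D), Gamma^s_tt = (2G F_t - G G_s - F G_t)/(2D), Gamma^t_ss = (2E F_s - E E_t - F E_s)/(2D), Gamma^t_st = (E G_s - F E_t)/(2D), Gamma^t_tt = (E G_t - 2F F_t + F G_s)/(2D); substitute and cancel common factors


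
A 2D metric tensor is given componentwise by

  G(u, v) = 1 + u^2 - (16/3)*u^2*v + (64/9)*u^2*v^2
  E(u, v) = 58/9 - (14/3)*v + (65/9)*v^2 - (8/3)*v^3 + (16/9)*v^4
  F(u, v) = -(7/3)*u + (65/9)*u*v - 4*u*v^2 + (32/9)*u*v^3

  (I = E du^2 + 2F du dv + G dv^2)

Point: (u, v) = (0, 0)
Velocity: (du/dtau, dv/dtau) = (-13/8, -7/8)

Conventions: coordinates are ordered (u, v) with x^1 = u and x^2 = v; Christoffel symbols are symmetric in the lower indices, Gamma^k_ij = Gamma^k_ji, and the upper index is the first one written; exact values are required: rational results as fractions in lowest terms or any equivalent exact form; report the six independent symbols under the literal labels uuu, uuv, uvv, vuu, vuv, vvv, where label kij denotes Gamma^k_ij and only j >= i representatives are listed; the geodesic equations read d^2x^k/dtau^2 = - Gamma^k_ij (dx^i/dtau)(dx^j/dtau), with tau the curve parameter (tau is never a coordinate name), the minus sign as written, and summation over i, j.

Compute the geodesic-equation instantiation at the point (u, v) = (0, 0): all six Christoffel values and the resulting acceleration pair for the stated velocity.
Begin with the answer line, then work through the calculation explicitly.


Answer: Gamma_uuu = 0, Gamma_uuv = -21/58, Gamma_uvv = 0, Gamma_vuu = 0, Gamma_vuv = 0, Gamma_vvv = 0; accelerations (d^2u/dtau^2, d^2v/dtau^2) = (1911/1856, 0)

E = 58/9, F = 0, G = 1 at the point
E_u = 0, E_v = -14/3, F_u = -7/3, F_v = 0, G_u = 0, G_v = 0
EG - F^2 = 58/9;  g^inv = (9/58) * [[1, 0], [0, 58/9]]
first-kind symbols [ij,l] = (1/2)(d_i g_jl + d_j g_il - d_l g_ij): [uu,u] = E_u/2 = 0, [uu,v] = F_u - E_v/2 = 0, [uv,u] = E_v/2 = -7/3, [uv,v] = G_u/2 = 0, [vv,u] = F_v - G_u/2 = 0, [vv,v] = G_v/2 = 0
Gamma^u_ij = (G*[ij,u] - F*[ij,v])/(EG - F^2), Gamma^v_ij = (E*[ij,v] - F*[ij,u])/(EG - F^2)
Gamma_uuu = 0, Gamma_uuv = -21/58, Gamma_uvv = 0, Gamma_vuu = 0, Gamma_vuv = 0, Gamma_vvv = 0
d^2u/dtau^2 = -(Gamma_uuu*(-13/8)^2 + 2*Gamma_uuv*(-13/8)*(-7/8) + Gamma_uvv*(-7/8)^2) = 1911/1856
d^2v/dtau^2 = -(Gamma_vuu*(-13/8)^2 + 2*Gamma_vuv*(-13/8)*(-7/8) + Gamma_vvv*(-7/8)^2) = 0


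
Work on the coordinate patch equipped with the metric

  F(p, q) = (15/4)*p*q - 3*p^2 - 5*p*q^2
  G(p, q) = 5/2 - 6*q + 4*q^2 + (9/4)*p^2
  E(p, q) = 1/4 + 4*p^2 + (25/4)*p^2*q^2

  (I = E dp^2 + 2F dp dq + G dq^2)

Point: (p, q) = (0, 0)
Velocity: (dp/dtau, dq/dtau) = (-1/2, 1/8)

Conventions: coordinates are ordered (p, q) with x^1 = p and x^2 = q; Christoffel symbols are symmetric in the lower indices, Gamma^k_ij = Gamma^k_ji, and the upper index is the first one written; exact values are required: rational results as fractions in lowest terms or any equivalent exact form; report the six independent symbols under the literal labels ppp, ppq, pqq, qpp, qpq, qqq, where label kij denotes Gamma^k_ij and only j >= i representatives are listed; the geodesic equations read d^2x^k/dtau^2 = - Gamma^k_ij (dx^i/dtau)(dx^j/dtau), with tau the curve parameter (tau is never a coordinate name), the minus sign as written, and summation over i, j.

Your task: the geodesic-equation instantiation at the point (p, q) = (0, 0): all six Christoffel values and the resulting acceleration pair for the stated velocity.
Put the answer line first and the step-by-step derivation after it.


Answer: Gamma_ppp = 0, Gamma_ppq = 0, Gamma_pqq = 0, Gamma_qpp = 0, Gamma_qpq = 0, Gamma_qqq = -6/5; accelerations (d^2p/dtau^2, d^2q/dtau^2) = (0, 3/160)

E = 1/4, F = 0, G = 5/2 at the point
E_p = 0, E_q = 0, F_p = 0, F_q = 0, G_p = 0, G_q = -6
EG - F^2 = 5/8;  g^inv = (8/5) * [[5/2, 0], [0, 1/4]]
first-kind symbols [ij,l] = (1/2)(d_i g_jl + d_j g_il - d_l g_ij): [pp,p] = E_p/2 = 0, [pp,q] = F_p - E_q/2 = 0, [pq,p] = E_q/2 = 0, [pq,q] = G_p/2 = 0, [qq,p] = F_q - G_p/2 = 0, [qq,q] = G_q/2 = -3
Gamma^p_ij = (G*[ij,p] - F*[ij,q])/(EG - F^2), Gamma^q_ij = (E*[ij,q] - F*[ij,p])/(EG - F^2)
Gamma_ppp = 0, Gamma_ppq = 0, Gamma_pqq = 0, Gamma_qpp = 0, Gamma_qpq = 0, Gamma_qqq = -6/5
d^2p/dtau^2 = -(Gamma_ppp*(-1/2)^2 + 2*Gamma_ppq*(-1/2)*(1/8) + Gamma_pqq*(1/8)^2) = 0
d^2q/dtau^2 = -(Gamma_qpp*(-1/2)^2 + 2*Gamma_qpq*(-1/2)*(1/8) + Gamma_qqq*(1/8)^2) = 3/160


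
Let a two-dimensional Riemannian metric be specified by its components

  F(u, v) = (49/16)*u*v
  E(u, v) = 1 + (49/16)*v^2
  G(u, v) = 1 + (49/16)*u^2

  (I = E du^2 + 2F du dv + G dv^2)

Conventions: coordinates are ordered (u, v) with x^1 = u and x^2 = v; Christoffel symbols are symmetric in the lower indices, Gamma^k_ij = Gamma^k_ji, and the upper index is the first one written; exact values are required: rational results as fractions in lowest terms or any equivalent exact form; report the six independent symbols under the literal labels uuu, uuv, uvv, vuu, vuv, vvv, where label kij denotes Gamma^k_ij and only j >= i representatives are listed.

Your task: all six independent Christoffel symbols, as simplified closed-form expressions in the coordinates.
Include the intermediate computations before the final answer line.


E = 1 + (49/16)*v^2; F = (49/16)*u*v; G = 1 + (49/16)*u^2
Gamma^k_ij = (1/2) g^{kl} (d_i g_jl + d_j g_il - d_l g_ij), with g^inv = (1/(EG-F^2)) [[G, -F], [-F, E]]
first partials: E_u = 0, E_v = (49/8)*v, F_u = (49/16)*v, F_v = (49/16)*u, G_u = (49/8)*u, G_v = 0
D = EG - F^2 = 1 + (49/16)*v^2 + (49/16)*u^2
expanded: Gamma^u_uu = (G E_u - 2F F_u + F E_v)/(2D), Gamma^u_uv = (G E_v - F G_u)/(2D), Gamma^u_vv = (2G F_v - G G_u - F G_v)/(2D), Gamma^v_uu = (2E F_u - E E_v - F E_u)/(2D), Gamma^v_uv = (E G_u - F E_v)/(2D), Gamma^v_vv = (E G_v - 2F F_v + F G_u)/(2D); substitute and cancel common factors

Answer: Gamma_uuu = 0, Gamma_uuv = 49*v/(49*u^2 + 49*v^2 + 16), Gamma_uvv = 0, Gamma_vuu = 0, Gamma_vuv = 49*u/(49*u^2 + 49*v^2 + 16), Gamma_vvv = 0


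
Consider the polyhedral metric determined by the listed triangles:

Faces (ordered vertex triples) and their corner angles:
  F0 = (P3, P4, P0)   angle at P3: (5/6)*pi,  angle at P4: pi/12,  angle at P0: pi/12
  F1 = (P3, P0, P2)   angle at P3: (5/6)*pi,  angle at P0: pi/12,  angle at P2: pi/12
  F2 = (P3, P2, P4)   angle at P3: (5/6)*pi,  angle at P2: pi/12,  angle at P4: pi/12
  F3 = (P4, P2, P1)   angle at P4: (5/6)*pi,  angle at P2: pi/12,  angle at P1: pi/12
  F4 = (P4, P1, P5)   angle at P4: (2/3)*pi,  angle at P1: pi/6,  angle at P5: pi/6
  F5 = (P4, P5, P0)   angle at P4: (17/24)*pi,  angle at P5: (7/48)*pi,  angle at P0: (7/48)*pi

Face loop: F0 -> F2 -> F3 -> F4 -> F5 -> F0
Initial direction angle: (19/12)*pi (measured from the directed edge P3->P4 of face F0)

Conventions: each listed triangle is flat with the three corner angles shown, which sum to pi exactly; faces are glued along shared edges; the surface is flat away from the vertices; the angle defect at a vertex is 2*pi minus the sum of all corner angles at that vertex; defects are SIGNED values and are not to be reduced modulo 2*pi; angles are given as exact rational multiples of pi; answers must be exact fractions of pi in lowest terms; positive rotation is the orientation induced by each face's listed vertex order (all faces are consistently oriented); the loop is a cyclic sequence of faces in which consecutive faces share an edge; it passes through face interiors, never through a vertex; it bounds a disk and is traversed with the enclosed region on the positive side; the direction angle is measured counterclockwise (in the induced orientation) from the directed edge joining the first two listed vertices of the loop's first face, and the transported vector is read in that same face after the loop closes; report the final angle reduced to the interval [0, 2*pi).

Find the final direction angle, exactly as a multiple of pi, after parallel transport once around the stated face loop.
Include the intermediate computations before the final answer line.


enclosed vertex P4: corner angles sum to (19/8)*pi, defect = 2*pi - (19/8)*pi = (-3/8)*pi
adding the enclosed defects to the starting angle (mod 2*pi, induced orientation) gives the holonomy
final angle = (19/12)*pi - (3/8)*pi = (29/24)*pi (mod 2*pi)

Answer: final direction angle = (29/24)*pi


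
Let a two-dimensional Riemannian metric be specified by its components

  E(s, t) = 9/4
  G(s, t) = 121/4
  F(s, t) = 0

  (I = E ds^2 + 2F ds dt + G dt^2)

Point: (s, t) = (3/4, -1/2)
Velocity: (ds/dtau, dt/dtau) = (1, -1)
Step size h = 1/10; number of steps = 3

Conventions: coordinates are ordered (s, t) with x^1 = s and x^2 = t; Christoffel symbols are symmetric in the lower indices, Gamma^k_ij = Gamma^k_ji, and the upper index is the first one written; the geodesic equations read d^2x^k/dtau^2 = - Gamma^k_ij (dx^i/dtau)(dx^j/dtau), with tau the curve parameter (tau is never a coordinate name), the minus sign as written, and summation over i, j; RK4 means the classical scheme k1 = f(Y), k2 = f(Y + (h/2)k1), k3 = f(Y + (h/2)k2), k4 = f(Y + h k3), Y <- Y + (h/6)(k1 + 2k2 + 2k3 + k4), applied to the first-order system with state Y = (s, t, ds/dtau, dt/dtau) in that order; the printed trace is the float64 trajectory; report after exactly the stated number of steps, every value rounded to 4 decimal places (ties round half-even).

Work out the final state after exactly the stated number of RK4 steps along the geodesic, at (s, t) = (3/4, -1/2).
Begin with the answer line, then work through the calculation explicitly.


Answer: s = 1.0500, t = -0.8000, ds/dtau = 1.0000, dt/dtau = -1.0000

f(Y) = (ds/dtau, dt/dtau, -Gamma^s_ij Y'^i Y'^j, -Gamma^t_ij Y'^i Y'^j) with the Gammas evaluated at the stage position; h = 0.100000; intermediate values shown to 6 dp
step 0: s = 0.7500, t = -0.5000, ds/dtau = 1.0000, dt/dtau = -1.0000
step 1:
  k1: at (s, t) = (0.750000, -0.500000), (ds/dtau, dt/dtau) = (1.000000, -1.000000); Gamma_sss = 0.000000, Gamma_sst = 0.000000, Gamma_stt = 0.000000, Gamma_tss = 0.000000, Gamma_tst = 0.000000, Gamma_ttt = 0.000000; k1 = (1.000000, -1.000000, 0.000000, 0.000000)
  k2: at (s, t) = (0.800000, -0.550000), (ds/dtau, dt/dtau) = (1.000000, -1.000000); Gamma_sss = 0.000000, Gamma_sst = 0.000000, Gamma_stt = 0.000000, Gamma_tss = 0.000000, Gamma_tst = 0.000000, Gamma_ttt = 0.000000; k2 = (1.000000, -1.000000, 0.000000, 0.000000)
  k3: at (s, t) = (0.800000, -0.550000), (ds/dtau, dt/dtau) = (1.000000, -1.000000); Gamma_sss = 0.000000, Gamma_sst = 0.000000, Gamma_stt = 0.000000, Gamma_tss = 0.000000, Gamma_tst = 0.000000, Gamma_ttt = 0.000000; k3 = (1.000000, -1.000000, 0.000000, 0.000000)
  k4: at (s, t) = (0.850000, -0.600000), (ds/dtau, dt/dtau) = (1.000000, -1.000000); Gamma_sss = 0.000000, Gamma_sst = 0.000000, Gamma_stt = 0.000000, Gamma_tss = 0.000000, Gamma_tst = 0.000000, Gamma_ttt = 0.000000; k4 = (1.000000, -1.000000, 0.000000, 0.000000)
  Y <- Y + (h/6)(k1 + 2k2 + 2k3 + k4): s = 0.8500, t = -0.6000, ds/dtau = 1.0000, dt/dtau = -1.0000
step 2:
  k1: at (s, t) = (0.850000, -0.600000), (ds/dtau, dt/dtau) = (1.000000, -1.000000); Gamma_sss = 0.000000, Gamma_sst = 0.000000, Gamma_stt = 0.000000, Gamma_tss = 0.000000, Gamma_tst = 0.000000, Gamma_ttt = 0.000000; k1 = (1.000000, -1.000000, 0.000000, 0.000000)
  k2: at (s, t) = (0.900000, -0.650000), (ds/dtau, dt/dtau) = (1.000000, -1.000000); Gamma_sss = 0.000000, Gamma_sst = 0.000000, Gamma_stt = 0.000000, Gamma_tss = 0.000000, Gamma_tst = 0.000000, Gamma_ttt = 0.000000; k2 = (1.000000, -1.000000, 0.000000, 0.000000)
  k3: at (s, t) = (0.900000, -0.650000), (ds/dtau, dt/dtau) = (1.000000, -1.000000); Gamma_sss = 0.000000, Gamma_sst = 0.000000, Gamma_stt = 0.000000, Gamma_tss = 0.000000, Gamma_tst = 0.000000, Gamma_ttt = 0.000000; k3 = (1.000000, -1.000000, 0.000000, 0.000000)
  k4: at (s, t) = (0.950000, -0.700000), (ds/dtau, dt/dtau) = (1.000000, -1.000000); Gamma_sss = 0.000000, Gamma_sst = 0.000000, Gamma_stt = 0.000000, Gamma_tss = 0.000000, Gamma_tst = 0.000000, Gamma_ttt = 0.000000; k4 = (1.000000, -1.000000, 0.000000, 0.000000)
  Y <- Y + (h/6)(k1 + 2k2 + 2k3 + k4): s = 0.9500, t = -0.7000, ds/dtau = 1.0000, dt/dtau = -1.0000
step 3:
  k1: at (s, t) = (0.950000, -0.700000), (ds/dtau, dt/dtau) = (1.000000, -1.000000); Gamma_sss = 0.000000, Gamma_sst = 0.000000, Gamma_stt = 0.000000, Gamma_tss = 0.000000, Gamma_tst = 0.000000, Gamma_ttt = 0.000000; k1 = (1.000000, -1.000000, 0.000000, 0.000000)
  k2: at (s, t) = (1.000000, -0.750000), (ds/dtau, dt/dtau) = (1.000000, -1.000000); Gamma_sss = 0.000000, Gamma_sst = 0.000000, Gamma_stt = 0.000000, Gamma_tss = 0.000000, Gamma_tst = 0.000000, Gamma_ttt = 0.000000; k2 = (1.000000, -1.000000, 0.000000, 0.000000)
  k3: at (s, t) = (1.000000, -0.750000), (ds/dtau, dt/dtau) = (1.000000, -1.000000); Gamma_sss = 0.000000, Gamma_sst = 0.000000, Gamma_stt = 0.000000, Gamma_tss = 0.000000, Gamma_tst = 0.000000, Gamma_ttt = 0.000000; k3 = (1.000000, -1.000000, 0.000000, 0.000000)
  k4: at (s, t) = (1.050000, -0.800000), (ds/dtau, dt/dtau) = (1.000000, -1.000000); Gamma_sss = 0.000000, Gamma_sst = 0.000000, Gamma_stt = 0.000000, Gamma_tss = 0.000000, Gamma_tst = 0.000000, Gamma_ttt = 0.000000; k4 = (1.000000, -1.000000, 0.000000, 0.000000)
  Y <- Y + (h/6)(k1 + 2k2 + 2k3 + k4): s = 1.0500, t = -0.8000, ds/dtau = 1.0000, dt/dtau = -1.0000


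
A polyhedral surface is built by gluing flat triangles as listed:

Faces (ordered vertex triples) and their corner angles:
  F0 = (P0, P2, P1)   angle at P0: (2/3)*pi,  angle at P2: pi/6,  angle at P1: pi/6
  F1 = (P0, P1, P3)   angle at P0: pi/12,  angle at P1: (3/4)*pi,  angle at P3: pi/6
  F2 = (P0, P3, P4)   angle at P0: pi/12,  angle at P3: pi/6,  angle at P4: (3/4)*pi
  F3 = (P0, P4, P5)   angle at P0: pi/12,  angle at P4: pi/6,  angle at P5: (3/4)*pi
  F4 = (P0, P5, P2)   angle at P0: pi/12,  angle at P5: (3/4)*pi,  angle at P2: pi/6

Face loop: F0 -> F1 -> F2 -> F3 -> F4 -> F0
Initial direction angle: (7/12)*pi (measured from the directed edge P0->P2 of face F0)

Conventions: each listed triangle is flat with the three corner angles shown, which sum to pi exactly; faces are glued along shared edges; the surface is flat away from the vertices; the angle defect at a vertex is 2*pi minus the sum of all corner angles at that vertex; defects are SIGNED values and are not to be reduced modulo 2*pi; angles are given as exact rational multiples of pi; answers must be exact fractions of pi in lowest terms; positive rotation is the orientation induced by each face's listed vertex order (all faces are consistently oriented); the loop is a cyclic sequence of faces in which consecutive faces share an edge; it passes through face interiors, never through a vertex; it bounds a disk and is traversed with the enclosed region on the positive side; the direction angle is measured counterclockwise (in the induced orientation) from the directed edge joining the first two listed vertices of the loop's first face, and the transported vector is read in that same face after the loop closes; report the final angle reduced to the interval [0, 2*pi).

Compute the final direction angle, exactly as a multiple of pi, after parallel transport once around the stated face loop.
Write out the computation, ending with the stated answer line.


enclosed vertex P0: corner angles sum to pi, defect = 2*pi - pi = pi
by Gauss-Bonnet the loop rotates the vector by the enclosed defect sum (positive orientation, mod 2*pi)
final angle = (7/12)*pi + pi = (19/12)*pi (mod 2*pi)

Answer: final direction angle = (19/12)*pi


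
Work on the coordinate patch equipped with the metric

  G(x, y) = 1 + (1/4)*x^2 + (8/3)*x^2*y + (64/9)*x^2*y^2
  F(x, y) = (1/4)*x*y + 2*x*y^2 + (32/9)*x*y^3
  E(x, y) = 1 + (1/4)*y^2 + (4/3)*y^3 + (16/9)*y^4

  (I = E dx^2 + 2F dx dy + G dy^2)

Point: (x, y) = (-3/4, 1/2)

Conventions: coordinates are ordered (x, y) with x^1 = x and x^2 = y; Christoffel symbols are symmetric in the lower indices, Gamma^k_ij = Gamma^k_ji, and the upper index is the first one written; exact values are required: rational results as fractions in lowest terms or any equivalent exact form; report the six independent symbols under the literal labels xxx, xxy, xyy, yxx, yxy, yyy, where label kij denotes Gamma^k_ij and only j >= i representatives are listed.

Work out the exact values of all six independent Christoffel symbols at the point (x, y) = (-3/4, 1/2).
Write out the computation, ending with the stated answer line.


E = 193/144, F = -77/96, G = 185/64 at the point
E_x = 0, E_y = 77/36, F_x = 77/72, F_y = -59/16, G_x = -121/24, G_y = 11/2
EG - F^2 = 1861/576;  g^inv = (576/1861) * [[185/64, 77/96], [77/96, 193/144]]
first-kind symbols [ij,l] = (1/2)(d_i g_jl + d_j g_il - d_l g_ij): [xx,x] = E_x/2 = 0, [xx,y] = F_x - E_y/2 = 0, [xy,x] = E_y/2 = 77/72, [xy,y] = G_x/2 = -121/48, [yy,x] = F_y - G_x/2 = -7/6, [yy,y] = G_y/2 = 11/4
Gamma^x_ij = (G*[ij,x] - F*[ij,y])/(EG - F^2), Gamma^y_ij = (E*[ij,y] - F*[ij,x])/(EG - F^2)

Answer: Gamma_xxx = 0, Gamma_xxy = 616/1861, Gamma_xyy = -672/1861, Gamma_yxx = 0, Gamma_yxy = -1452/1861, Gamma_yyy = 1584/1861


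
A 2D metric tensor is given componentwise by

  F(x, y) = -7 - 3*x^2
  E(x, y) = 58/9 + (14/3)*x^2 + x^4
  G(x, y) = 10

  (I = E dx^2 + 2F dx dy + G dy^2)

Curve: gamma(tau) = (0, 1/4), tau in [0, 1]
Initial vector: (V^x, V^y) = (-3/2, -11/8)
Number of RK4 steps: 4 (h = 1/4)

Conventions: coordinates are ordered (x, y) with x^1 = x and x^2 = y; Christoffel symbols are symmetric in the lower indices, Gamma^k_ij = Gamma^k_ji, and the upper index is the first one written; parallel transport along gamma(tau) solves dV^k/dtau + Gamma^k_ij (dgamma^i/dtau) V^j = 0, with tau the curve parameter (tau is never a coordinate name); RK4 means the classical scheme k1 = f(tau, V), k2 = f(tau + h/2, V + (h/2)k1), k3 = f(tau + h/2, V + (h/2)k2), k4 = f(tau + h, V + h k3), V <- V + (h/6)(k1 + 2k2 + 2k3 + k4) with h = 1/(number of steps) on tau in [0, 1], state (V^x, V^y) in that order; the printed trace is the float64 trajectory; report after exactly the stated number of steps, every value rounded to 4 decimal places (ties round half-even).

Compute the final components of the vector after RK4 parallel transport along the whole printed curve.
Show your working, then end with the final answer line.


gamma'(tau) = (0, 0); f(tau, V)^k = -Gamma^k_ij(gamma(tau)) gamma'^i(tau) V^j; h = 1/4; intermediate values shown to 6 dp
curve data and Christoffel symbols at the stage parameters:
  tau = 0.000000: gamma = (0.000000, 0.250000), gamma' = (0.000000, 0.000000); Gamma_xxx = 0.000000, Gamma_xxy = 0.000000, Gamma_xyy = 0.000000, Gamma_yxx = 0.000000, Gamma_yxy = 0.000000, Gamma_yyy = 0.000000
  tau = 0.125000: gamma = (0.000000, 0.250000), gamma' = (0.000000, 0.000000); Gamma_xxx = 0.000000, Gamma_xxy = 0.000000, Gamma_xyy = 0.000000, Gamma_yxx = 0.000000, Gamma_yxy = 0.000000, Gamma_yyy = 0.000000
  tau = 0.250000: gamma = (0.000000, 0.250000), gamma' = (0.000000, 0.000000); Gamma_xxx = 0.000000, Gamma_xxy = 0.000000, Gamma_xyy = 0.000000, Gamma_yxx = 0.000000, Gamma_yxy = 0.000000, Gamma_yyy = 0.000000
  tau = 0.375000: gamma = (0.000000, 0.250000), gamma' = (0.000000, 0.000000); Gamma_xxx = 0.000000, Gamma_xxy = 0.000000, Gamma_xyy = 0.000000, Gamma_yxx = 0.000000, Gamma_yxy = 0.000000, Gamma_yyy = 0.000000
  tau = 0.500000: gamma = (0.000000, 0.250000), gamma' = (0.000000, 0.000000); Gamma_xxx = 0.000000, Gamma_xxy = 0.000000, Gamma_xyy = 0.000000, Gamma_yxx = 0.000000, Gamma_yxy = 0.000000, Gamma_yyy = 0.000000
  tau = 0.625000: gamma = (0.000000, 0.250000), gamma' = (0.000000, 0.000000); Gamma_xxx = 0.000000, Gamma_xxy = 0.000000, Gamma_xyy = 0.000000, Gamma_yxx = 0.000000, Gamma_yxy = 0.000000, Gamma_yyy = 0.000000
  tau = 0.750000: gamma = (0.000000, 0.250000), gamma' = (0.000000, 0.000000); Gamma_xxx = 0.000000, Gamma_xxy = 0.000000, Gamma_xyy = 0.000000, Gamma_yxx = 0.000000, Gamma_yxy = 0.000000, Gamma_yyy = 0.000000
  tau = 0.875000: gamma = (0.000000, 0.250000), gamma' = (0.000000, 0.000000); Gamma_xxx = 0.000000, Gamma_xxy = 0.000000, Gamma_xyy = 0.000000, Gamma_yxx = 0.000000, Gamma_yxy = 0.000000, Gamma_yyy = 0.000000
  tau = 1.000000: gamma = (0.000000, 0.250000), gamma' = (0.000000, 0.000000); Gamma_xxx = 0.000000, Gamma_xxy = 0.000000, Gamma_xyy = 0.000000, Gamma_yxx = 0.000000, Gamma_yxy = 0.000000, Gamma_yyy = 0.000000
step 0: V^x = -1.5000, V^y = -1.3750
step 1: k1 = (0.000000, 0.000000), k2 = (0.000000, 0.000000), k3 = (0.000000, 0.000000), k4 = (0.000000, 0.000000); V <- V + (h/6)(k1 + 2k2 + 2k3 + k4): V^x = -1.5000, V^y = -1.3750
step 2: k1 = (0.000000, 0.000000), k2 = (0.000000, 0.000000), k3 = (0.000000, 0.000000), k4 = (0.000000, 0.000000); V <- V + (h/6)(k1 + 2k2 + 2k3 + k4): V^x = -1.5000, V^y = -1.3750
step 3: k1 = (0.000000, 0.000000), k2 = (0.000000, 0.000000), k3 = (0.000000, 0.000000), k4 = (0.000000, 0.000000); V <- V + (h/6)(k1 + 2k2 + 2k3 + k4): V^x = -1.5000, V^y = -1.3750
step 4: k1 = (0.000000, 0.000000), k2 = (0.000000, 0.000000), k3 = (0.000000, 0.000000), k4 = (0.000000, 0.000000); V <- V + (h/6)(k1 + 2k2 + 2k3 + k4): V^x = -1.5000, V^y = -1.3750

Answer: V^x = -1.5000, V^y = -1.3750


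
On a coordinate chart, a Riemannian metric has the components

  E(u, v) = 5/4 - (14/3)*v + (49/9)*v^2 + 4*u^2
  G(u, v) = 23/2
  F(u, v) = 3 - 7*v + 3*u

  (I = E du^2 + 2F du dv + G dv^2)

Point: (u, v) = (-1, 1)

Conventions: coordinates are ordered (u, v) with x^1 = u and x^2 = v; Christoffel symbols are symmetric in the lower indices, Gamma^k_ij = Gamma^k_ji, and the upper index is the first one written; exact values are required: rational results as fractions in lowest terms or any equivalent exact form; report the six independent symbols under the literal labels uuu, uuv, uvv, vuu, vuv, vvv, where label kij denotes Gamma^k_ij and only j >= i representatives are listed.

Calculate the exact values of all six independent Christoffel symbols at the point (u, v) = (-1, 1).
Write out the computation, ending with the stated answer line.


E = 217/36, F = -7, G = 23/2 at the point
E_u = -8, E_v = 56/9, F_u = 3, F_v = -7, G_u = 0, G_v = 0
EG - F^2 = 1463/72;  g^inv = (72/1463) * [[23/2, 7], [7, 217/36]]
first-kind symbols [ij,l] = (1/2)(d_i g_jl + d_j g_il - d_l g_ij): [uu,u] = E_u/2 = -4, [uu,v] = F_u - E_v/2 = -1/9, [uv,u] = E_v/2 = 28/9, [uv,v] = G_u/2 = 0, [vv,u] = F_v - G_u/2 = -7, [vv,v] = G_v/2 = 0
Gamma^u_ij = (G*[ij,u] - F*[ij,v])/(EG - F^2), Gamma^v_ij = (E*[ij,v] - F*[ij,u])/(EG - F^2)

Answer: Gamma_uuu = -3368/1463, Gamma_uuv = 368/209, Gamma_uvv = -828/209, Gamma_vuu = -2654/1881, Gamma_vuv = 224/209, Gamma_vvv = -504/209


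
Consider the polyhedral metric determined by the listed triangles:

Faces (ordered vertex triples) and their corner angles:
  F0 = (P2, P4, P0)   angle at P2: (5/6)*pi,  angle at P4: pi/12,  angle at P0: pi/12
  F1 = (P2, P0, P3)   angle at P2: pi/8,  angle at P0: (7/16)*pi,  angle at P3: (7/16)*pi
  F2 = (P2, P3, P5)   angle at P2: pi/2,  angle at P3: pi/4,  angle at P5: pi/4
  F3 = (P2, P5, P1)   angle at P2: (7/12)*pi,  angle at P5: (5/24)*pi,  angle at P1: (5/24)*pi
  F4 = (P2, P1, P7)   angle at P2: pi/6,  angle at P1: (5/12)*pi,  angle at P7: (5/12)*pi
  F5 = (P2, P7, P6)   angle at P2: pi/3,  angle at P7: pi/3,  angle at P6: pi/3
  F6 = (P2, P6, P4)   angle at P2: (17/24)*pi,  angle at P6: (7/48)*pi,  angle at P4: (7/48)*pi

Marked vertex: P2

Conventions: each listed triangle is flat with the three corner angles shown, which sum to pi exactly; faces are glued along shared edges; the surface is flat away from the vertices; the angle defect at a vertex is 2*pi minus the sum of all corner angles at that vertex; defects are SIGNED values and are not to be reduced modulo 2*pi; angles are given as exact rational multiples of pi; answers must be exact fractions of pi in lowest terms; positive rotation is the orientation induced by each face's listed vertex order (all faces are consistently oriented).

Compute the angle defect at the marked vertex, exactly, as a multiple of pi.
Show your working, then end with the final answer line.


Sum of corner angles at P2: (13/4)*pi
defect = 2*pi - (13/4)*pi

Answer: defect(P2) = (-5/4)*pi


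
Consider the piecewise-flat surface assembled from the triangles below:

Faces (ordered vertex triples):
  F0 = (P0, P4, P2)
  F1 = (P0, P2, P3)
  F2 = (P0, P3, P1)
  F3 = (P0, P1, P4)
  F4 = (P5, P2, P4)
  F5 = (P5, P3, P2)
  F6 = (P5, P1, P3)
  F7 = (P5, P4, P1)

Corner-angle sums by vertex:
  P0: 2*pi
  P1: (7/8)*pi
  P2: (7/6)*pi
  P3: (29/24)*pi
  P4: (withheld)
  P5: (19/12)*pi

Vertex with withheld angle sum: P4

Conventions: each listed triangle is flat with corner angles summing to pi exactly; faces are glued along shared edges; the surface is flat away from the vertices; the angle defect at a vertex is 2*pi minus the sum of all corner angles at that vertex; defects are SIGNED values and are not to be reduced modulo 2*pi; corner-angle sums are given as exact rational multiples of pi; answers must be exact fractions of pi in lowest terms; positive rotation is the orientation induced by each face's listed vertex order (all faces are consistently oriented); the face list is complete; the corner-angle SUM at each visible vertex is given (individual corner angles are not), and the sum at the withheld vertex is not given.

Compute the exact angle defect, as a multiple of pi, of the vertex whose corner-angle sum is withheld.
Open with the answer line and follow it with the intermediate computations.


Answer: defect(P4) = (5/6)*pi

V = 6, E = 12, F = 8; chi = V - E + F = 2
Gauss-Bonnet: total defect = 2*pi*chi = 4*pi; visible defects sum to (19/6)*pi


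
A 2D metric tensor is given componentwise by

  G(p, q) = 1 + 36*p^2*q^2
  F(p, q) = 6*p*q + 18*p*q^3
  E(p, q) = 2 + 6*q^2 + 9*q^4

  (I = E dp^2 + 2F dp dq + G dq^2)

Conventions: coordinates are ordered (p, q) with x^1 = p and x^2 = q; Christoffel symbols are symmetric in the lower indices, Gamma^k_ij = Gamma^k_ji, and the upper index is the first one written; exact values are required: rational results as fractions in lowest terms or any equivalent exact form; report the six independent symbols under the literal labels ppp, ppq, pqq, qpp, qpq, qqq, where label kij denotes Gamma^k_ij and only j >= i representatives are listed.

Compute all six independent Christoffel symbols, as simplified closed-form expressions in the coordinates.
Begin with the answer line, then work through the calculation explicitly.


Answer: Gamma_ppp = 0, Gamma_ppq = (18*q^3 + 6*q)/(36*p^2*q^2 + 9*q^4 + 6*q^2 + 2), Gamma_pqq = (18*p*q^2 + 6*p)/(36*p^2*q^2 + 9*q^4 + 6*q^2 + 2), Gamma_qpp = 0, Gamma_qpq = 36*p*q^2/(36*p^2*q^2 + 9*q^4 + 6*q^2 + 2), Gamma_qqq = 36*p^2*q/(36*p^2*q^2 + 9*q^4 + 6*q^2 + 2)

E = 2 + 6*q^2 + 9*q^4; F = 6*p*q + 18*p*q^3; G = 1 + 36*p^2*q^2
Gamma^k_ij = (1/2) g^{kl} (d_i g_jl + d_j g_il - d_l g_ij), with g^inv = (1/(EG-F^2)) [[G, -F], [-F, E]]
first partials: E_p = 0, E_q = 12*q + 36*q^3, F_p = 6*q + 18*q^3, F_q = 6*p + 54*p*q^2, G_p = 72*p*q^2, G_q = 72*p^2*q
D = EG - F^2 = 2 + 6*q^2 + 9*q^4 + 36*p^2*q^2
expanded: Gamma^p_pp = (G E_p - 2F F_p + F E_q)/(2D), Gamma^p_pq = (G E_q - F G_p)/(2D), Gamma^p_qq = (2G F_q - G G_p - F G_q)/(2D), Gamma^q_pp = (2E F_p - E E_q - F E_p)/(2D), Gamma^q_pq = (E G_p - F E_q)/(2D), Gamma^q_qq = (E G_q - 2F F_q + F G_p)/(2D); substitute and cancel common factors


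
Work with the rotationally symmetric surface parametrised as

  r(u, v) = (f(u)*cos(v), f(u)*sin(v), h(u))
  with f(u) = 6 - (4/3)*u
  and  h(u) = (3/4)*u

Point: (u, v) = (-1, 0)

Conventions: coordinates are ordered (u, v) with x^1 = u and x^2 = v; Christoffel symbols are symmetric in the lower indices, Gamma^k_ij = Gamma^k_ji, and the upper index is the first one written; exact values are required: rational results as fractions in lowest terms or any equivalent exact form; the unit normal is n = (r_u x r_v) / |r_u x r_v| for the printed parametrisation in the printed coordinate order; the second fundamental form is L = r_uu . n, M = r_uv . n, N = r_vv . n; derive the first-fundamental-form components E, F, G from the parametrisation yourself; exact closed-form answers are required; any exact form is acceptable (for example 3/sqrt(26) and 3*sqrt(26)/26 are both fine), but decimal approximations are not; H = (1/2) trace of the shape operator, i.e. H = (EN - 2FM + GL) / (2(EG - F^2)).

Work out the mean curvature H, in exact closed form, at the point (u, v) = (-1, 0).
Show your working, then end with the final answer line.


f = 22/3, f' = -4/3, f'' = 0, h' = 3/4, h'' = 0
E = 337/144, F = 0, G = 484/9; answer radicand W^2 = 337/144
unnormalised second-form numerators: l = 0, m = 0, n = 11/2; L = l/sqrt(337/144), and similarly M = m/sqrt(W^2), N = n/sqrt(W^2)
H = (E*n - 2*F*m + G*l) / (2*(EG - F^2)*sqrt(W^2)); E*n - 2*F*m + G*l = 3707/288, EG - F^2 = 40777/324, so H = (9/176)/sqrt(337/144)

Answer: H = 27*sqrt(337)/14828


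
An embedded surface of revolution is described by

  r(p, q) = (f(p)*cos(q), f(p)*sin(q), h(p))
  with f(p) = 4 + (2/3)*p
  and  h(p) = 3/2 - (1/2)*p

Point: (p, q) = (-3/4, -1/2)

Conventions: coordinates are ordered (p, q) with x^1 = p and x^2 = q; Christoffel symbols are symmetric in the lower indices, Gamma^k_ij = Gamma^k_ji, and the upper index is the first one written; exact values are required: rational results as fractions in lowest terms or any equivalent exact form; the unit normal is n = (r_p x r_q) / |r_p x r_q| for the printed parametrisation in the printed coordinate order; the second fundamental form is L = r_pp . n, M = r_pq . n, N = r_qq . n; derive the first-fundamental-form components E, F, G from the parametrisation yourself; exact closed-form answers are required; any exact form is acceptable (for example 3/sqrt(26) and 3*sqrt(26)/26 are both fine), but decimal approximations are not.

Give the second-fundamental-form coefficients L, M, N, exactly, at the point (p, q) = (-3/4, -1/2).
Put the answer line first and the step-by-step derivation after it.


Answer: L = 0, M = 0, N = -21/10

f = 7/2, f' = 2/3, f'' = 0, h' = -1/2, h'' = 0
E = 25/36, F = 0, G = 49/4; answer radicand W^2 = 25/36
unnormalised second-form numerators: l = 0, m = 0, n = -7/4; L = l/sqrt(25/36), and similarly M = m/sqrt(W^2), N = n/sqrt(W^2)


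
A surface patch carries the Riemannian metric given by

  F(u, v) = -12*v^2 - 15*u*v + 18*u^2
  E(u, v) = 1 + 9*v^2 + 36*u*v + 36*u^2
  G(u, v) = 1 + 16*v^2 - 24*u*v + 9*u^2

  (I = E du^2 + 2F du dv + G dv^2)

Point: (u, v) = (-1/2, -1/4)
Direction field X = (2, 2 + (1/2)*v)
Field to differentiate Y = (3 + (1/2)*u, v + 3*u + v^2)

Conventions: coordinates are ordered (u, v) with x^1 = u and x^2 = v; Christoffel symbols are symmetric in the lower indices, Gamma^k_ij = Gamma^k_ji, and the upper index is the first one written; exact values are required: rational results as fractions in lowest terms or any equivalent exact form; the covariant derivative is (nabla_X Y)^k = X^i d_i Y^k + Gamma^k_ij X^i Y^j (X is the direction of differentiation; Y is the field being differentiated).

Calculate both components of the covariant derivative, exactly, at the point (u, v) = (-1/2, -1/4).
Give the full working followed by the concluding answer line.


E = 241/16, F = 15/8, G = 5/4 at the point
E_u = -45, E_v = -45/2, F_u = -57/4, F_v = 27/2, G_u = -3, G_v = 4
EG - F^2 = 245/16;  g^inv = (16/245) * [[5/4, -15/8], [-15/8, 241/16]]
first-kind symbols [ij,l] = (1/2)(d_i g_jl + d_j g_il - d_l g_ij): [uu,u] = E_u/2 = -45/2, [uu,v] = F_u - E_v/2 = -3, [uv,u] = E_v/2 = -45/4, [uv,v] = G_u/2 = -3/2, [vv,u] = F_v - G_u/2 = 15, [vv,v] = G_v/2 = 2
Gamma^u_ij = (G*[ij,u] - F*[ij,v])/(EG - F^2), Gamma^v_ij = (E*[ij,v] - F*[ij,u])/(EG - F^2)
Gamma_uuu = -72/49, Gamma_uuv = -36/49, Gamma_uvv = 48/49, Gamma_vuu = -48/245, Gamma_vuv = -24/245, Gamma_vvv = 32/245
X = (2, 15/8), Y = (11/4, -27/16) at the point

Answer: (nabla_X Y)^u = -563/49, (nabla_X Y)^v = 20667/3920


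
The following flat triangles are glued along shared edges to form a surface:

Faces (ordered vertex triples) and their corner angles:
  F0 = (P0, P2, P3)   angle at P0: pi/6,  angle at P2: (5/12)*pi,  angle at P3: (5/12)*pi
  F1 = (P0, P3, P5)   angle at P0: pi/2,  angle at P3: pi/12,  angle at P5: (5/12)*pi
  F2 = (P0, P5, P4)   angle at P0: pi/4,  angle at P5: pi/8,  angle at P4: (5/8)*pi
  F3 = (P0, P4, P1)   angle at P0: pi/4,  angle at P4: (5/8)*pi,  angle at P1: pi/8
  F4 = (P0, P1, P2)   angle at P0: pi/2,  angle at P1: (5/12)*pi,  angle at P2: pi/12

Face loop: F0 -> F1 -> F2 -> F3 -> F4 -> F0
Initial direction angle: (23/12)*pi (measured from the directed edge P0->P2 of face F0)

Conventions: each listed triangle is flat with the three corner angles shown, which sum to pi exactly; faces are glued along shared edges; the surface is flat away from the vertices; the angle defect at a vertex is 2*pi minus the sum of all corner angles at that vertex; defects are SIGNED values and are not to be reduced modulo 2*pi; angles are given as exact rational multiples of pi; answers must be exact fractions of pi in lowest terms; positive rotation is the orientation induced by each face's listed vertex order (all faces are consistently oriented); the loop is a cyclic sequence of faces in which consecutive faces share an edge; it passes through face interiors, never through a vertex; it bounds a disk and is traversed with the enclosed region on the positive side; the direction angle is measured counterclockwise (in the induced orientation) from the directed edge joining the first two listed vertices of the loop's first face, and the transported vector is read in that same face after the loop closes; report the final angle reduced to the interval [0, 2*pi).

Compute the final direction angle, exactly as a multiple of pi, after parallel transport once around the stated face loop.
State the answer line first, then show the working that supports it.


Answer: final direction angle = pi/4

enclosed vertex P0: corner angles sum to (5/3)*pi, defect = 2*pi - (5/3)*pi = pi/3
by Gauss-Bonnet the loop rotates the vector by the enclosed defect sum (positive orientation, mod 2*pi)
final angle = (23/12)*pi + pi/3 = pi/4 (mod 2*pi)


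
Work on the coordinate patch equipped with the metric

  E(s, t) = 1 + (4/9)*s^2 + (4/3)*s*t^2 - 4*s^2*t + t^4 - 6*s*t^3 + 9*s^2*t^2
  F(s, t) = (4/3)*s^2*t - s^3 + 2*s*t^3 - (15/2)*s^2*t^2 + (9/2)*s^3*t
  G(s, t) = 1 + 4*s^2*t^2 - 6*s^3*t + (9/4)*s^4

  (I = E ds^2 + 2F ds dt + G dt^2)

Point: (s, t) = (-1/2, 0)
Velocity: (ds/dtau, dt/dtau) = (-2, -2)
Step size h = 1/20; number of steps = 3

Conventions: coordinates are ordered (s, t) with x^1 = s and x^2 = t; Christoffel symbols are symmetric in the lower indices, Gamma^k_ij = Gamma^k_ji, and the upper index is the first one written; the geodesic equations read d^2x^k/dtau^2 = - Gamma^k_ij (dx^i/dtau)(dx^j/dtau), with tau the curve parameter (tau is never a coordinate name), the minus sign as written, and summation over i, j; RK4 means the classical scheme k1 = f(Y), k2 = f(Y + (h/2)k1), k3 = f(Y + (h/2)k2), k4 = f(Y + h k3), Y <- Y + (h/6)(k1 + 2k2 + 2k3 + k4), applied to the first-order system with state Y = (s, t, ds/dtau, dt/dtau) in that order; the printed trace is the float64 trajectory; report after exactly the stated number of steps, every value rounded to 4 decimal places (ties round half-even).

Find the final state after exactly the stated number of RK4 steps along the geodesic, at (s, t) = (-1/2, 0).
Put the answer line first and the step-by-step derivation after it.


Answer: s = -0.7602, t = -0.2692, ds/dtau = -1.4604, dt/dtau = -1.6362

f(Y) = (ds/dtau, dt/dtau, -Gamma^s_ij Y'^i Y'^j, -Gamma^t_ij Y'^i Y'^j) with the Gammas evaluated at the stage position; h = 0.050000; intermediate values shown to 6 dp
step 0: s = -0.5000, t = 0.0000, ds/dtau = -2.0000, dt/dtau = -2.0000
step 1:
  k1: at (s, t) = (-0.500000, 0.000000), (ds/dtau, dt/dtau) = (-2.000000, -2.000000); Gamma_sss = -0.177531, Gamma_sst = -0.399445, Gamma_stt = 0.266297, Gamma_tss = -0.199723, Gamma_tst = -0.449376, Gamma_ttt = 0.299584; k1 = (-2.000000, -2.000000, 2.840499, 3.195562)
  k2: at (s, t) = (-0.550000, -0.050000), (ds/dtau, dt/dtau) = (-1.928988, -1.920111); Gamma_sss = -0.268513, Gamma_sst = -0.509626, Gamma_stt = 0.361670, Gamma_tss = -0.239708, Gamma_tst = -0.454955, Gamma_ttt = 0.322871; k2 = (-1.928988, -1.920111, 3.440896, 3.071770)
  k3: at (s, t) = (-0.548225, -0.048003), (ds/dtau, dt/dtau) = (-1.913978, -1.923206); Gamma_sss = -0.264707, Gamma_sst = -0.505681, Gamma_stt = 0.358019, Gamma_tss = -0.238402, Gamma_tst = -0.455431, Gamma_ttt = 0.322443; k3 = (-1.913978, -1.923206, 3.368284, 3.033572)
  k4: at (s, t) = (-0.595699, -0.096160), (ds/dtau, dt/dtau) = (-1.831586, -1.848321); Gamma_sss = -0.359343, Gamma_sst = -0.599983, Gamma_stt = 0.448225, Gamma_tss = -0.268172, Gamma_tst = -0.447758, Gamma_ttt = 0.334503; k4 = (-1.831586, -1.848321, 3.736539, 2.788522)
  Y <- Y + (h/6)(k1 + 2k2 + 2k3 + k4): s = -0.5960, t = -0.0961, ds/dtau = -1.8317, dt/dtau = -1.8484
step 2:
  k1: at (s, t) = (-0.595979, -0.096125), (ds/dtau, dt/dtau) = (-1.831705, -1.848377); Gamma_sss = -0.359283, Gamma_sst = -0.600292, Gamma_stt = 0.448410, Gamma_tss = -0.268340, Gamma_tst = -0.448345, Gamma_ttt = 0.334908; k1 = (-1.831705, -1.848377, 3.738246, 2.792015)
  k2: at (s, t) = (-0.641772, -0.142334), (ds/dtau, dt/dtau) = (-1.738249, -1.778577); Gamma_sss = -0.450726, Gamma_sst = -0.676149, Gamma_stt = 0.528978, Gamma_tss = -0.287720, Gamma_tst = -0.431618, Gamma_ttt = 0.337672; k2 = (-1.738249, -1.778577, 3.869314, 2.469966)
  k3: at (s, t) = (-0.639436, -0.140589), (ds/dtau, dt/dtau) = (-1.734972, -1.786628); Gamma_sss = -0.447370, Gamma_sst = -0.672896, Gamma_stt = 0.525644, Gamma_tss = -0.286808, Gamma_tst = -0.431392, Gamma_ttt = 0.336989; k3 = (-1.734972, -1.786628, 3.840381, 2.462058)
  k4: at (s, t) = (-0.682728, -0.185456), (ds/dtau, dt/dtau) = (-1.639686, -1.725274); Gamma_sss = -0.532204, Gamma_sst = -0.729866, Gamma_stt = 0.594179, Gamma_tss = -0.296442, Gamma_tst = -0.406541, Gamma_ttt = 0.330963; k4 = (-1.639686, -1.725274, 3.791700, 2.112008)
  Y <- Y + (h/6)(k1 + 2k2 + 2k3 + k4): s = -0.6828, t = -0.1853, ds/dtau = -1.6405, dt/dtau = -1.7253
step 3:
  k1: at (s, t) = (-0.682795, -0.185325), (ds/dtau, dt/dtau) = (-1.640461, -1.725310); Gamma_sss = -0.531931, Gamma_sst = -0.729926, Gamma_stt = 0.594122, Gamma_tss = -0.296534, Gamma_tst = -0.406910, Gamma_ttt = 0.331204; k1 = (-1.640461, -1.725310, 3.794787, 2.115469)
  k2: at (s, t) = (-0.723806, -0.228458), (ds/dtau, dt/dtau) = (-1.545591, -1.672423); Gamma_sss = -0.606450, Gamma_sst = -0.769031, Gamma_stt = 0.649318, Gamma_tss = -0.297932, Gamma_tst = -0.377803, Gamma_ttt = 0.318992; k2 = (-1.545591, -1.672423, 3.608283, 1.772646)
  k3: at (s, t) = (-0.721434, -0.227136), (ds/dtau, dt/dtau) = (-1.550253, -1.680994); Gamma_sss = -0.604631, Gamma_sst = -0.766975, Gamma_stt = 0.647148, Gamma_tss = -0.297389, Gamma_tst = -0.377238, Gamma_ttt = 0.318301; k3 = (-1.550253, -1.680994, 3.621849, 1.781415)
  k4: at (s, t) = (-0.760307, -0.269375), (ds/dtau, dt/dtau) = (-1.459368, -1.636239); Gamma_sss = -0.669802, Gamma_sst = -0.791238, Gamma_stt = 0.690613, Gamma_tss = -0.292186, Gamma_tst = -0.345159, Gamma_ttt = 0.301264; k4 = (-1.459368, -1.636239, 3.356303, 1.464111)
  Y <- Y + (h/6)(k1 + 2k2 + 2k3 + k4): s = -0.7602, t = -0.2692, ds/dtau = -1.4604, dt/dtau = -1.6362
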